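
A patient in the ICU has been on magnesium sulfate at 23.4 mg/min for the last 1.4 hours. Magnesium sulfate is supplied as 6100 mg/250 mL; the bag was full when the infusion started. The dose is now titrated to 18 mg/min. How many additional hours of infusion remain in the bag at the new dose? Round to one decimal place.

Initial rate:
23.4 mg/min × 60 min/hr = 1404 mg/hr
Concentration = 6100 mg ÷ 250 mL = 24.4 mg/mL
Rate = 1404 mg/hr ÷ 24.4 mg/mL = 57.54098 mL/hr
Volume infused so far = 57.54098 mL/hr × 1.4 hr = 80.55738 mL
Volume remaining = 250 − 80.55738 = 169.4426 mL
New rate:
18 mg/min × 60 min/hr = 1080 mg/hr
Rate = 1080 mg/hr ÷ 24.4 mg/mL = 44.2623 mL/hr
Time remaining = 169.4426 mL ÷ 44.2623 mL/hr = 3.828148 hr

3.8 hours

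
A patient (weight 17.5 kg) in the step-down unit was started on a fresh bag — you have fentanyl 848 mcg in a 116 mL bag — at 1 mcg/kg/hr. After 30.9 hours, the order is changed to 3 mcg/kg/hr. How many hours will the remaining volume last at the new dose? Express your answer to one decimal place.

Initial rate:
Dose = 1 mcg/kg/hr × 17.5 kg = 17.5 mcg/hr
Concentration = 848 mcg ÷ 116 mL = 7.310345 mcg/mL
Rate = 17.5 mcg/hr ÷ 7.310345 mcg/mL = 2.393868 mL/hr
Volume infused so far = 2.393868 mL/hr × 30.9 hr = 73.97052 mL
Volume remaining = 116 − 73.97052 = 42.02948 mL
New rate:
Dose = 3 mcg/kg/hr × 17.5 kg = 52.5 mcg/hr
Rate = 52.5 mcg/hr ÷ 7.310345 mcg/mL = 7.181604 mL/hr
Time remaining = 42.02948 mL ÷ 7.181604 mL/hr = 5.852381 hr

5.9 hours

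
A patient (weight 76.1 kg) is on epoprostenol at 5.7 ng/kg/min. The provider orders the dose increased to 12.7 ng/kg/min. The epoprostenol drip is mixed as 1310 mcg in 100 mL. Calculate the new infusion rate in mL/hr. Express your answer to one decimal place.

Dose = 12.7 ng/kg/min × 76.1 kg = 966.47 ng/min
966.47 ng/min × 60 min/hr = 57988.2 ng/hr
Concentration = 1310 mcg ÷ 100 mL = 13.1 mcg/mL = 13100 ng/mL
Rate = 57988.2 ng/hr ÷ 13100 ng/mL = 4.42658 mL/hr

4.4 mL/hr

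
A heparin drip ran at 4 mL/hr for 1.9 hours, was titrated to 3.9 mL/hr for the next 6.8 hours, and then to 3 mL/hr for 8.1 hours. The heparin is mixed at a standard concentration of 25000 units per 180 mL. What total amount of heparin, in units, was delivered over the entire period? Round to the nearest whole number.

8114 units

Concentration = 25000 units ÷ 180 mL = 138.8889 units/mL
Stage 1: 4 mL/hr × 1.9 hr = 7.6 mL → 7.6 mL × 138.8889 units/mL = 1055.556 units
Stage 2: 3.9 mL/hr × 6.8 hr = 26.52 mL → 26.52 mL × 138.8889 units/mL = 3683.333 units
Stage 3: 3 mL/hr × 8.1 hr = 24.3 mL → 24.3 mL × 138.8889 units/mL = 3375 units
Total = 1055.556 + 3683.333 + 3375 = 8113.889 units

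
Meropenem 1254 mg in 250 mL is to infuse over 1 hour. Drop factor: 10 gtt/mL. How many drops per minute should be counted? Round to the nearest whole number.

42 gtt/min

250 mL ÷ (1 hr × 60 = 60 min) = 4.166667 mL/min
4.166667 mL/min × 10 gtt/mL = 41.66667 gtt/min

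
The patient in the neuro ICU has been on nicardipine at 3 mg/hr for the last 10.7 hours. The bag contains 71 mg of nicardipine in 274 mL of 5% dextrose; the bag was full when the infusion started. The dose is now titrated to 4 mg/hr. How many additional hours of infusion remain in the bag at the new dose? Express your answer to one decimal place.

Initial rate:
Concentration = 71 mg ÷ 274 mL = 0.2591241 mg/mL
Rate = 3 mg/hr ÷ 0.2591241 mg/mL = 11.57746 mL/hr
Volume infused so far = 11.57746 mL/hr × 10.7 hr = 123.8789 mL
Volume remaining = 274 − 123.8789 = 150.1211 mL
New rate:
Rate = 4 mg/hr ÷ 0.2591241 mg/mL = 15.43662 mL/hr
Time remaining = 150.1211 mL ÷ 15.43662 mL/hr = 9.725 hr

9.7 hours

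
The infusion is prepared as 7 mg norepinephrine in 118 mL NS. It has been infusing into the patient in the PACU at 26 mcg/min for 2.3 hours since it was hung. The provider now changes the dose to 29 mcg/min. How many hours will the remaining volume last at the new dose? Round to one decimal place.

2.0 hours

Initial rate:
26 mcg/min × 60 min/hr = 1560 mcg/hr
Concentration = 7 mg ÷ 118 mL = 0.05932203 mg/mL = 59.32203 mcg/mL
Rate = 1560 mcg/hr ÷ 59.32203 mcg/mL = 26.29714 mL/hr
Volume infused so far = 26.29714 mL/hr × 2.3 hr = 60.48343 mL
Volume remaining = 118 − 60.48343 = 57.51657 mL
New rate:
29 mcg/min × 60 min/hr = 1740 mcg/hr
Rate = 1740 mcg/hr ÷ 59.32203 mcg/mL = 29.33143 mL/hr
Time remaining = 57.51657 mL ÷ 29.33143 mL/hr = 1.96092 hr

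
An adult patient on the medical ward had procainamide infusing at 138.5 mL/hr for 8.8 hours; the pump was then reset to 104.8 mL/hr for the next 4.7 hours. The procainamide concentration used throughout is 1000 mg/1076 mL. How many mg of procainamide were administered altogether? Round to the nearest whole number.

1590 mg

Concentration = 1000 mg ÷ 1076 mL = 0.929368 mg/mL
Stage 1: 138.5 mL/hr × 8.8 hr = 1218.8 mL → 1218.8 mL × 0.929368 mg/mL = 1132.714 mg
Stage 2: 104.8 mL/hr × 4.7 hr = 492.56 mL → 492.56 mL × 0.929368 mg/mL = 457.7695 mg
Total = 1132.714 + 457.7695 = 1590.483 mg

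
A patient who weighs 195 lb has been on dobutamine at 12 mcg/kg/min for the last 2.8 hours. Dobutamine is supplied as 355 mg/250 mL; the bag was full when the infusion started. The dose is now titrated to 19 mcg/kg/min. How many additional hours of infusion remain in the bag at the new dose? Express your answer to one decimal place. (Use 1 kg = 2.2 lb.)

1.7 hours

Initial rate:
Weight = 195 lb ÷ 2.2 lb/kg = 88.63636 kg
Dose = 12 mcg/kg/min × 88.63636 kg = 1063.636 mcg/min
1063.636 mcg/min × 60 min/hr = 63818.18 mcg/hr
Concentration = 355 mg ÷ 250 mL = 1.42 mg/mL = 1420 mcg/mL
Rate = 63818.18 mcg/hr ÷ 1420 mcg/mL = 44.94238 mL/hr
Volume infused so far = 44.94238 mL/hr × 2.8 hr = 125.8387 mL
Volume remaining = 250 − 125.8387 = 124.1613 mL
New rate:
Dose = 19 mcg/kg/min × 88.63636 kg = 1684.091 mcg/min
1684.091 mcg/min × 60 min/hr = 101045.5 mcg/hr
Rate = 101045.5 mcg/hr ÷ 1420 mcg/mL = 71.15877 mL/hr
Time remaining = 124.1613 mL ÷ 71.15877 mL/hr = 1.744849 hr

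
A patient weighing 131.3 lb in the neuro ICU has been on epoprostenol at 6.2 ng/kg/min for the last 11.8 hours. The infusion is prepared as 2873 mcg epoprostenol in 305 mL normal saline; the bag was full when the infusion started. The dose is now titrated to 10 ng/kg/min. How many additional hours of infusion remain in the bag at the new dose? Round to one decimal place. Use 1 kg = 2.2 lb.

Initial rate:
Weight = 131.3 lb ÷ 2.2 lb/kg = 59.68182 kg
Dose = 6.2 ng/kg/min × 59.68182 kg = 370.0273 ng/min
370.0273 ng/min × 60 min/hr = 22201.64 ng/hr
Concentration = 2873 mcg ÷ 305 mL = 9.419672 mcg/mL = 9419.672 ng/mL
Rate = 22201.64 ng/hr ÷ 9419.672 ng/mL = 2.356944 mL/hr
Volume infused so far = 2.356944 mL/hr × 11.8 hr = 27.81194 mL
Volume remaining = 305 − 27.81194 = 277.1881 mL
New rate:
Dose = 10 ng/kg/min × 59.68182 kg = 596.8182 ng/min
596.8182 ng/min × 60 min/hr = 35809.09 ng/hr
Rate = 35809.09 ng/hr ÷ 9419.672 ng/mL = 3.801522 mL/hr
Time remaining = 277.1881 mL ÷ 3.801522 mL/hr = 72.91502 hr

72.9 hours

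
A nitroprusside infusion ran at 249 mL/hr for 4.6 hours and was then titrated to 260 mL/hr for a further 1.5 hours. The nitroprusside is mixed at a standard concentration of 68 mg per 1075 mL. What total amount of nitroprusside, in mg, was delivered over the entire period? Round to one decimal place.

97.1 mg

Concentration = 68 mg ÷ 1075 mL = 0.06325581 mg/mL
Stage 1: 249 mL/hr × 4.6 hr = 1145.4 mL → 1145.4 mL × 0.06325581 mg/mL = 72.45321 mg
Stage 2: 260 mL/hr × 1.5 hr = 390 mL → 390 mL × 0.06325581 mg/mL = 24.66977 mg
Total = 72.45321 + 24.66977 = 97.12298 mg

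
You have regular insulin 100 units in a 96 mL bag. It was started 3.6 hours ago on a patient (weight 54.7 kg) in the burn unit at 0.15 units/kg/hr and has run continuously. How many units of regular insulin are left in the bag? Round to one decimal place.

70.5 units

Dose = 0.15 units/kg/hr × 54.7 kg = 8.205 units/hr
Concentration = 100 units ÷ 96 mL = 1.041667 units/mL
Rate = 8.205 units/hr ÷ 1.041667 units/mL = 7.8768 mL/hr
Volume infused = 7.8768 mL/hr × 3.6 hr = 28.35648 mL
Volume remaining = 96 − 28.35648 = 67.64352 mL
Drug remaining = 67.64352 mL × 1.041667 units/mL = 70.462 units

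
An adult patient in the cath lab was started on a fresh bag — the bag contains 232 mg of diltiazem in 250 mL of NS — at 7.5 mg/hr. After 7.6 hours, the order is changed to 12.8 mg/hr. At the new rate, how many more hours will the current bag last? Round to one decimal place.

Initial rate:
Concentration = 232 mg ÷ 250 mL = 0.928 mg/mL
Rate = 7.5 mg/hr ÷ 0.928 mg/mL = 8.081897 mL/hr
Volume infused so far = 8.081897 mL/hr × 7.6 hr = 61.42241 mL
Volume remaining = 250 − 61.42241 = 188.5776 mL
New rate:
Rate = 12.8 mg/hr ÷ 0.928 mg/mL = 13.7931 mL/hr
Time remaining = 188.5776 mL ÷ 13.7931 mL/hr = 13.67188 hr

13.7 hours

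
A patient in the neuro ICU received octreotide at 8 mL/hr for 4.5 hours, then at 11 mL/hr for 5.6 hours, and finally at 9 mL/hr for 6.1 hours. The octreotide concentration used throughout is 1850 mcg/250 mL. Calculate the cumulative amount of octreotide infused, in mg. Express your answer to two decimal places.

Concentration = 1850 mcg ÷ 250 mL = 7.4 mcg/mL
Stage 1: 8 mL/hr × 4.5 hr = 36 mL → 36 mL × 7.4 mcg/mL = 266.4 mcg
Stage 2: 11 mL/hr × 5.6 hr = 61.6 mL → 61.6 mL × 7.4 mcg/mL = 455.84 mcg
Stage 3: 9 mL/hr × 6.1 hr = 54.9 mL → 54.9 mL × 7.4 mcg/mL = 406.26 mcg
Total = 266.4 + 455.84 + 406.26 = 1128.5 mcg = 1.1285 mg

1.13 mg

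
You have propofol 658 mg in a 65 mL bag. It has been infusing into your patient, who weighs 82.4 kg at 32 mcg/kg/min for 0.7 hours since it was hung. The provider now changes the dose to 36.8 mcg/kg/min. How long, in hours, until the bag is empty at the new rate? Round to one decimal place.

Initial rate:
Dose = 32 mcg/kg/min × 82.4 kg = 2636.8 mcg/min
2636.8 mcg/min × 60 min/hr = 158208 mcg/hr
Concentration = 658 mg ÷ 65 mL = 10.12308 mg/mL = 10123.08 mcg/mL
Rate = 158208 mcg/hr ÷ 10123.08 mcg/mL = 15.62845 mL/hr
Volume infused so far = 15.62845 mL/hr × 0.7 hr = 10.93991 mL
Volume remaining = 65 − 10.93991 = 54.06009 mL
New rate:
Dose = 36.8 mcg/kg/min × 82.4 kg = 3032.32 mcg/min
3032.32 mcg/min × 60 min/hr = 181939.2 mcg/hr
Rate = 181939.2 mcg/hr ÷ 10123.08 mcg/mL = 17.97272 mL/hr
Time remaining = 54.06009 mL ÷ 17.97272 mL/hr = 3.007897 hr

3.0 hours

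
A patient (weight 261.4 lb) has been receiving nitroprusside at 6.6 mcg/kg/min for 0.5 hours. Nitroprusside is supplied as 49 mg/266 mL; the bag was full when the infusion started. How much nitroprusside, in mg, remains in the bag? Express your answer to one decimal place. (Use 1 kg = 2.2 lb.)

Weight = 261.4 lb ÷ 2.2 lb/kg = 118.8182 kg
Dose = 6.6 mcg/kg/min × 118.8182 kg = 784.2 mcg/min
784.2 mcg/min × 60 min/hr = 47052 mcg/hr
Concentration = 49 mg ÷ 266 mL = 0.1842105 mg/mL = 184.2105 mcg/mL
Rate = 47052 mcg/hr ÷ 184.2105 mcg/mL = 255.4251 mL/hr
Volume infused = 255.4251 mL/hr × 0.5 hr = 127.7126 mL
Volume remaining = 266 − 127.7126 = 138.2874 mL
Drug remaining = 138.2874 mL × 184.2105 mcg/mL = 25474 mcg = 25.474 mg

25.5 mg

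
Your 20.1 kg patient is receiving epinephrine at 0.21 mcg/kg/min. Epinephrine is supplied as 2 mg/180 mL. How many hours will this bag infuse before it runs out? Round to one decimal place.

7.9 hours

Dose = 0.21 mcg/kg/min × 20.1 kg = 4.221 mcg/min
4.221 mcg/min × 60 min/hr = 253.26 mcg/hr
Concentration = 2 mg ÷ 180 mL = 0.01111111 mg/mL = 11.11111 mcg/mL
Rate = 253.26 mcg/hr ÷ 11.11111 mcg/mL = 22.7934 mL/hr
Duration = 180 mL ÷ 22.7934 mL/hr = 7.897023 hr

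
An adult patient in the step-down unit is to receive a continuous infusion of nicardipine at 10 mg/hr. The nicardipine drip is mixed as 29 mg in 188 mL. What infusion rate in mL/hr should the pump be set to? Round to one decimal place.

64.8 mL/hr

Concentration = 29 mg ÷ 188 mL = 0.1542553 mg/mL
Rate = 10 mg/hr ÷ 0.1542553 mg/mL = 64.82759 mL/hr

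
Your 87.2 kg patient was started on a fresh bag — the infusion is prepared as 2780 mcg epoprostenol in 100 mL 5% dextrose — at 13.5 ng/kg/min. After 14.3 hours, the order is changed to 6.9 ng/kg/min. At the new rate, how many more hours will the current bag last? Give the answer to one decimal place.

Initial rate:
Dose = 13.5 ng/kg/min × 87.2 kg = 1177.2 ng/min
1177.2 ng/min × 60 min/hr = 70632 ng/hr
Concentration = 2780 mcg ÷ 100 mL = 27.8 mcg/mL = 27800 ng/mL
Rate = 70632 ng/hr ÷ 27800 ng/mL = 2.540719 mL/hr
Volume infused so far = 2.540719 mL/hr × 14.3 hr = 36.33229 mL
Volume remaining = 100 − 36.33229 = 63.66771 mL
New rate:
Dose = 6.9 ng/kg/min × 87.2 kg = 601.68 ng/min
601.68 ng/min × 60 min/hr = 36100.8 ng/hr
Rate = 36100.8 ng/hr ÷ 27800 ng/mL = 1.29859 mL/hr
Time remaining = 63.66771 mL ÷ 1.29859 mL/hr = 49.02834 hr

49.0 hours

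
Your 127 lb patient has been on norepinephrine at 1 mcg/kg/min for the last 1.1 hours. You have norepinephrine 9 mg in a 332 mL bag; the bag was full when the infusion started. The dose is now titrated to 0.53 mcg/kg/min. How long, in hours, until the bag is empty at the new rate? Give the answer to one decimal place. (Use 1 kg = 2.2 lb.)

2.8 hours

Initial rate:
Weight = 127 lb ÷ 2.2 lb/kg = 57.72727 kg
Dose = 1 mcg/kg/min × 57.72727 kg = 57.72727 mcg/min
57.72727 mcg/min × 60 min/hr = 3463.636 mcg/hr
Concentration = 9 mg ÷ 332 mL = 0.02710843 mg/mL = 27.10843 mcg/mL
Rate = 3463.636 mcg/hr ÷ 27.10843 mcg/mL = 127.7697 mL/hr
Volume infused so far = 127.7697 mL/hr × 1.1 hr = 140.5467 mL
Volume remaining = 332 − 140.5467 = 191.4533 mL
New rate:
Dose = 0.53 mcg/kg/min × 57.72727 kg = 30.59545 mcg/min
30.59545 mcg/min × 60 min/hr = 1835.727 mcg/hr
Rate = 1835.727 mcg/hr ÷ 27.10843 mcg/mL = 67.71794 mL/hr
Time remaining = 191.4533 mL ÷ 67.71794 mL/hr = 2.827217 hr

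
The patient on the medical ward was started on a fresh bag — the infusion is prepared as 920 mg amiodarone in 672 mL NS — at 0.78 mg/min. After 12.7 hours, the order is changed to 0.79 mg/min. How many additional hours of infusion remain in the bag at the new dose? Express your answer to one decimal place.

6.9 hours

Initial rate:
0.78 mg/min × 60 min/hr = 46.8 mg/hr
Concentration = 920 mg ÷ 672 mL = 1.369048 mg/mL
Rate = 46.8 mg/hr ÷ 1.369048 mg/mL = 34.18435 mL/hr
Volume infused so far = 34.18435 mL/hr × 12.7 hr = 434.1412 mL
Volume remaining = 672 − 434.1412 = 237.8588 mL
New rate:
0.79 mg/min × 60 min/hr = 47.4 mg/hr
Rate = 47.4 mg/hr ÷ 1.369048 mg/mL = 34.62261 mL/hr
Time remaining = 237.8588 mL ÷ 34.62261 mL/hr = 6.870042 hr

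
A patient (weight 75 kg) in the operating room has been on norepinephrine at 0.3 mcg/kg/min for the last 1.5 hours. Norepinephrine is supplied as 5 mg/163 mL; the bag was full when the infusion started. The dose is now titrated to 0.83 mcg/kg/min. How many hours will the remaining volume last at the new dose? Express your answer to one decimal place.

Initial rate:
Dose = 0.3 mcg/kg/min × 75 kg = 22.5 mcg/min
22.5 mcg/min × 60 min/hr = 1350 mcg/hr
Concentration = 5 mg ÷ 163 mL = 0.03067485 mg/mL = 30.67485 mcg/mL
Rate = 1350 mcg/hr ÷ 30.67485 mcg/mL = 44.01 mL/hr
Volume infused so far = 44.01 mL/hr × 1.5 hr = 66.015 mL
Volume remaining = 163 − 66.015 = 96.985 mL
New rate:
Dose = 0.83 mcg/kg/min × 75 kg = 62.25 mcg/min
62.25 mcg/min × 60 min/hr = 3735 mcg/hr
Rate = 3735 mcg/hr ÷ 30.67485 mcg/mL = 121.761 mL/hr
Time remaining = 96.985 mL ÷ 121.761 mL/hr = 0.7965194 hr

0.8 hours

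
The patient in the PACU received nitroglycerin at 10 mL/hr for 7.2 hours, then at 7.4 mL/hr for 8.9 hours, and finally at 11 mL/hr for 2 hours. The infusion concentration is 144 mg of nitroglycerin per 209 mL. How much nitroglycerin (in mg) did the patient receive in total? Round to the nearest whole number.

Concentration = 144 mg ÷ 209 mL = 0.6889952 mg/mL
Stage 1: 10 mL/hr × 7.2 hr = 72 mL → 72 mL × 0.6889952 mg/mL = 49.60766 mg
Stage 2: 7.4 mL/hr × 8.9 hr = 65.86 mL → 65.86 mL × 0.6889952 mg/mL = 45.37722 mg
Stage 3: 11 mL/hr × 2 hr = 22 mL → 22 mL × 0.6889952 mg/mL = 15.15789 mg
Total = 49.60766 + 45.37722 + 15.15789 = 110.1428 mg

110 mg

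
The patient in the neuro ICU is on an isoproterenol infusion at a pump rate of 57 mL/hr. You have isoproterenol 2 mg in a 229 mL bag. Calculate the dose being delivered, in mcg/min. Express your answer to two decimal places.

Concentration = 2 mg ÷ 229 mL = 0.008733624 mg/mL = 8.733624 mcg/mL
Drug rate = 57 mL/hr × 8.733624 mcg/mL = 497.8166 mcg/hr
497.8166 mcg/hr ÷ 60 min/hr = 8.296943 mcg/min

8.30 mcg/min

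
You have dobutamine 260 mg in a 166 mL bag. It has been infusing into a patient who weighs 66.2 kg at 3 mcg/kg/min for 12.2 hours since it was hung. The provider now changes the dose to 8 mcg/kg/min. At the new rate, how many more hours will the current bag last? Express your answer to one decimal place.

3.6 hours

Initial rate:
Dose = 3 mcg/kg/min × 66.2 kg = 198.6 mcg/min
198.6 mcg/min × 60 min/hr = 11916 mcg/hr
Concentration = 260 mg ÷ 166 mL = 1.566265 mg/mL = 1566.265 mcg/mL
Rate = 11916 mcg/hr ÷ 1566.265 mcg/mL = 7.607908 mL/hr
Volume infused so far = 7.607908 mL/hr × 12.2 hr = 92.81647 mL
Volume remaining = 166 − 92.81647 = 73.18353 mL
New rate:
Dose = 8 mcg/kg/min × 66.2 kg = 529.6 mcg/min
529.6 mcg/min × 60 min/hr = 31776 mcg/hr
Rate = 31776 mcg/hr ÷ 1566.265 mcg/mL = 20.28775 mL/hr
Time remaining = 73.18353 mL ÷ 20.28775 mL/hr = 3.607276 hr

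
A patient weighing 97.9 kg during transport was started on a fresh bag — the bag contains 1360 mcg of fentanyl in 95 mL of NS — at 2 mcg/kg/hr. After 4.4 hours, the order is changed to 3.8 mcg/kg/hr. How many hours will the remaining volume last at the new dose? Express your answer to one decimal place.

1.3 hours

Initial rate:
Dose = 2 mcg/kg/hr × 97.9 kg = 195.8 mcg/hr
Concentration = 1360 mcg ÷ 95 mL = 14.31579 mcg/mL
Rate = 195.8 mcg/hr ÷ 14.31579 mcg/mL = 13.67721 mL/hr
Volume infused so far = 13.67721 mL/hr × 4.4 hr = 60.17971 mL
Volume remaining = 95 − 60.17971 = 34.82029 mL
New rate:
Dose = 3.8 mcg/kg/hr × 97.9 kg = 372.02 mcg/hr
Rate = 372.02 mcg/hr ÷ 14.31579 mcg/mL = 25.98669 mL/hr
Time remaining = 34.82029 mL ÷ 25.98669 mL/hr = 1.339928 hr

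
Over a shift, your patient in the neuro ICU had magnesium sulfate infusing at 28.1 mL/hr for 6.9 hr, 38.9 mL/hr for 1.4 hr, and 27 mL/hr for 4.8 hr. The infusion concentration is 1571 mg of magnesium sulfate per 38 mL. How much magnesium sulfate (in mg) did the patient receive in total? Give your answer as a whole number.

15625 mg

Concentration = 1571 mg ÷ 38 mL = 41.34211 mg/mL
Stage 1: 28.1 mL/hr × 6.9 hr = 193.89 mL → 193.89 mL × 41.34211 mg/mL = 8015.821 mg
Stage 2: 38.9 mL/hr × 1.4 hr = 54.46 mL → 54.46 mL × 41.34211 mg/mL = 2251.491 mg
Stage 3: 27 mL/hr × 4.8 hr = 129.6 mL → 129.6 mL × 41.34211 mg/mL = 5357.937 mg
Total = 8015.821 + 2251.491 + 5357.937 = 15625.25 mg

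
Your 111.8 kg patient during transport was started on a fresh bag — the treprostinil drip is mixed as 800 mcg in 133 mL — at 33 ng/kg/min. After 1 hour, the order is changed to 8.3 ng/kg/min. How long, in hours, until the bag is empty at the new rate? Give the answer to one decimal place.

Initial rate:
Dose = 33 ng/kg/min × 111.8 kg = 3689.4 ng/min
3689.4 ng/min × 60 min/hr = 221364 ng/hr
Concentration = 800 mcg ÷ 133 mL = 6.015038 mcg/mL = 6015.038 ng/mL
Rate = 221364 ng/hr ÷ 6015.038 ng/mL = 36.80177 mL/hr
Volume infused so far = 36.80177 mL/hr × 1 hr = 36.80177 mL
Volume remaining = 133 − 36.80177 = 96.19823 mL
New rate:
Dose = 8.3 ng/kg/min × 111.8 kg = 927.94 ng/min
927.94 ng/min × 60 min/hr = 55676.4 ng/hr
Rate = 55676.4 ng/hr ÷ 6015.038 ng/mL = 9.256202 mL/hr
Time remaining = 96.19823 mL ÷ 9.256202 mL/hr = 10.39284 hr

10.4 hours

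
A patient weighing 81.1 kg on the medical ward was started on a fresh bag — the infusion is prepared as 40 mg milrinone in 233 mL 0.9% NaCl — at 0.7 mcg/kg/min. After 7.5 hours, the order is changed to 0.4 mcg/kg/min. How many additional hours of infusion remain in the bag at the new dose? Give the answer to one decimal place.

Initial rate:
Dose = 0.7 mcg/kg/min × 81.1 kg = 56.77 mcg/min
56.77 mcg/min × 60 min/hr = 3406.2 mcg/hr
Concentration = 40 mg ÷ 233 mL = 0.1716738 mg/mL = 171.6738 mcg/mL
Rate = 3406.2 mcg/hr ÷ 171.6738 mcg/mL = 19.84111 mL/hr
Volume infused so far = 19.84111 mL/hr × 7.5 hr = 148.8084 mL
Volume remaining = 233 − 148.8084 = 84.19164 mL
New rate:
Dose = 0.4 mcg/kg/min × 81.1 kg = 32.44 mcg/min
32.44 mcg/min × 60 min/hr = 1946.4 mcg/hr
Rate = 1946.4 mcg/hr ÷ 171.6738 mcg/mL = 11.33778 mL/hr
Time remaining = 84.19164 mL ÷ 11.33778 mL/hr = 7.42576 hr

7.4 hours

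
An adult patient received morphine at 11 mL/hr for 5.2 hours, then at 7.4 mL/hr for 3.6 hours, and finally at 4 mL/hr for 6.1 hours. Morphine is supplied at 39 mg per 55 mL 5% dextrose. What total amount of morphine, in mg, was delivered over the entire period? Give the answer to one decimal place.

76.8 mg

Concentration = 39 mg ÷ 55 mL = 0.7090909 mg/mL
Stage 1: 11 mL/hr × 5.2 hr = 57.2 mL → 57.2 mL × 0.7090909 mg/mL = 40.56 mg
Stage 2: 7.4 mL/hr × 3.6 hr = 26.64 mL → 26.64 mL × 0.7090909 mg/mL = 18.89018 mg
Stage 3: 4 mL/hr × 6.1 hr = 24.4 mL → 24.4 mL × 0.7090909 mg/mL = 17.30182 mg
Total = 40.56 + 18.89018 + 17.30182 = 76.752 mg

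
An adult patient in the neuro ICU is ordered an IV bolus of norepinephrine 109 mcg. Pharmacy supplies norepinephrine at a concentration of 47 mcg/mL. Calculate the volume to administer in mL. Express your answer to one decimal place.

2.3 mL

Volume = 109 mcg ÷ 47 mcg/mL = 2.319149 mL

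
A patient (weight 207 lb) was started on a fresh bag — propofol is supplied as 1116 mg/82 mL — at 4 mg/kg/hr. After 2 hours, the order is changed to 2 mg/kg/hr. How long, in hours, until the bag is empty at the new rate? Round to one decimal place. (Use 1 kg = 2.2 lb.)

1.9 hours

Initial rate:
Weight = 207 lb ÷ 2.2 lb/kg = 94.09091 kg
Dose = 4 mg/kg/hr × 94.09091 kg = 376.3636 mg/hr
Concentration = 1116 mg ÷ 82 mL = 13.60976 mg/mL
Rate = 376.3636 mg/hr ÷ 13.60976 mg/mL = 27.65396 mL/hr
Volume infused so far = 27.65396 mL/hr × 2 hr = 55.30792 mL
Volume remaining = 82 − 55.30792 = 26.69208 mL
New rate:
Dose = 2 mg/kg/hr × 94.09091 kg = 188.1818 mg/hr
Rate = 188.1818 mg/hr ÷ 13.60976 mg/mL = 13.82698 mL/hr
Time remaining = 26.69208 mL ÷ 13.82698 mL/hr = 1.930435 hr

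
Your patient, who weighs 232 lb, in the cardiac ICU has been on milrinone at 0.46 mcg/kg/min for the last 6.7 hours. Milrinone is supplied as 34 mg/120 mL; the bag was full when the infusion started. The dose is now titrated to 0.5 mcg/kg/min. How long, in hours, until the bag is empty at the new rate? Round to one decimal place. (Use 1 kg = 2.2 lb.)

Initial rate:
Weight = 232 lb ÷ 2.2 lb/kg = 105.4545 kg
Dose = 0.46 mcg/kg/min × 105.4545 kg = 48.50909 mcg/min
48.50909 mcg/min × 60 min/hr = 2910.545 mcg/hr
Concentration = 34 mg ÷ 120 mL = 0.2833333 mg/mL = 283.3333 mcg/mL
Rate = 2910.545 mcg/hr ÷ 283.3333 mcg/mL = 10.27251 mL/hr
Volume infused so far = 10.27251 mL/hr × 6.7 hr = 68.82584 mL
Volume remaining = 120 − 68.82584 = 51.17416 mL
New rate:
Dose = 0.5 mcg/kg/min × 105.4545 kg = 52.72727 mcg/min
52.72727 mcg/min × 60 min/hr = 3163.636 mcg/hr
Rate = 3163.636 mcg/hr ÷ 283.3333 mcg/mL = 11.16578 mL/hr
Time remaining = 51.17416 mL ÷ 11.16578 mL/hr = 4.583126 hr

4.6 hours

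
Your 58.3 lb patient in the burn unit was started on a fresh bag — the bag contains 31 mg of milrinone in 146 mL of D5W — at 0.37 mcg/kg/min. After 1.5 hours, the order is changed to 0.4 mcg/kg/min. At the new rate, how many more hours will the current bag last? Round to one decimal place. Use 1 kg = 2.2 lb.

Initial rate:
Weight = 58.3 lb ÷ 2.2 lb/kg = 26.5 kg
Dose = 0.37 mcg/kg/min × 26.5 kg = 9.805 mcg/min
9.805 mcg/min × 60 min/hr = 588.3 mcg/hr
Concentration = 31 mg ÷ 146 mL = 0.2123288 mg/mL = 212.3288 mcg/mL
Rate = 588.3 mcg/hr ÷ 212.3288 mcg/mL = 2.770703 mL/hr
Volume infused so far = 2.770703 mL/hr × 1.5 hr = 4.156055 mL
Volume remaining = 146 − 4.156055 = 141.8439 mL
New rate:
Dose = 0.4 mcg/kg/min × 26.5 kg = 10.6 mcg/min
10.6 mcg/min × 60 min/hr = 636 mcg/hr
Rate = 636 mcg/hr ÷ 212.3288 mcg/mL = 2.995355 mL/hr
Time remaining = 141.8439 mL ÷ 2.995355 mL/hr = 47.35464 hr

47.4 hours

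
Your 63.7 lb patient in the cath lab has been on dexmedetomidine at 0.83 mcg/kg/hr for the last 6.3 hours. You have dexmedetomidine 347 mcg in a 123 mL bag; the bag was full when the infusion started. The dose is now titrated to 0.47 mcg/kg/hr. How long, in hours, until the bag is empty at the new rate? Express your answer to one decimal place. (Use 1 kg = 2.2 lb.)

Initial rate:
Weight = 63.7 lb ÷ 2.2 lb/kg = 28.95455 kg
Dose = 0.83 mcg/kg/hr × 28.95455 kg = 24.03227 mcg/hr
Concentration = 347 mcg ÷ 123 mL = 2.821138 mcg/mL
Rate = 24.03227 mcg/hr ÷ 2.821138 mcg/mL = 8.518644 mL/hr
Volume infused so far = 8.518644 mL/hr × 6.3 hr = 53.66746 mL
Volume remaining = 123 − 53.66746 = 69.33254 mL
New rate:
Dose = 0.47 mcg/kg/hr × 28.95455 kg = 13.60864 mcg/hr
Rate = 13.60864 mcg/hr ÷ 2.821138 mcg/mL = 4.823811 mL/hr
Time remaining = 69.33254 mL ÷ 4.823811 mL/hr = 14.37298 hr

14.4 hours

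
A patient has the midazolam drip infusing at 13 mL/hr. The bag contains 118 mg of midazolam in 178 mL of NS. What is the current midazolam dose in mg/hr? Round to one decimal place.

Concentration = 118 mg ÷ 178 mL = 0.6629213 mg/mL
Drug rate = 13 mL/hr × 0.6629213 mg/mL = 8.617978 mg/hr

8.6 mg/hr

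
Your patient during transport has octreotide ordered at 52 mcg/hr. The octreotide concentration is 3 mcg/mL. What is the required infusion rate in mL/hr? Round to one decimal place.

17.3 mL/hr

Rate = 52 mcg/hr ÷ 3 mcg/mL = 17.33333 mL/hr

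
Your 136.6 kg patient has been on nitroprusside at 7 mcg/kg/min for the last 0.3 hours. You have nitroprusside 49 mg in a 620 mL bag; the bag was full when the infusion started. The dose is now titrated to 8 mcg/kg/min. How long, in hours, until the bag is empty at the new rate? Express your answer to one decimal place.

Initial rate:
Dose = 7 mcg/kg/min × 136.6 kg = 956.2 mcg/min
956.2 mcg/min × 60 min/hr = 57372 mcg/hr
Concentration = 49 mg ÷ 620 mL = 0.07903226 mg/mL = 79.03226 mcg/mL
Rate = 57372 mcg/hr ÷ 79.03226 mcg/mL = 725.9314 mL/hr
Volume infused so far = 725.9314 mL/hr × 0.3 hr = 217.7794 mL
Volume remaining = 620 − 217.7794 = 402.2206 mL
New rate:
Dose = 8 mcg/kg/min × 136.6 kg = 1092.8 mcg/min
1092.8 mcg/min × 60 min/hr = 65568 mcg/hr
Rate = 65568 mcg/hr ÷ 79.03226 mcg/mL = 829.6359 mL/hr
Time remaining = 402.2206 mL ÷ 829.6359 mL/hr = 0.4848158 hr

0.5 hours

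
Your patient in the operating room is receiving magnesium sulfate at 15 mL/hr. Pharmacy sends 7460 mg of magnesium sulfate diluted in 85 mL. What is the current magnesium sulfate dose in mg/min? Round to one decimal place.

Concentration = 7460 mg ÷ 85 mL = 87.76471 mg/mL
Drug rate = 15 mL/hr × 87.76471 mg/mL = 1316.471 mg/hr
1316.471 mg/hr ÷ 60 min/hr = 21.94118 mg/min

21.9 mg/min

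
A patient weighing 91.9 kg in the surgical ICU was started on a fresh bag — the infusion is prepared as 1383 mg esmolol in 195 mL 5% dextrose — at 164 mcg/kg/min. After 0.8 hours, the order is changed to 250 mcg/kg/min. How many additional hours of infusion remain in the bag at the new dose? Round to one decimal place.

Initial rate:
Dose = 164 mcg/kg/min × 91.9 kg = 15071.6 mcg/min
15071.6 mcg/min × 60 min/hr = 904296 mcg/hr
Concentration = 1383 mg ÷ 195 mL = 7.092308 mg/mL = 7092.308 mcg/mL
Rate = 904296 mcg/hr ÷ 7092.308 mcg/mL = 127.5038 mL/hr
Volume infused so far = 127.5038 mL/hr × 0.8 hr = 102.003 mL
Volume remaining = 195 − 102.003 = 92.99698 mL
New rate:
Dose = 250 mcg/kg/min × 91.9 kg = 22975 mcg/min
22975 mcg/min × 60 min/hr = 1378500 mcg/hr
Rate = 1378500 mcg/hr ÷ 7092.308 mcg/mL = 194.3655 mL/hr
Time remaining = 92.99698 mL ÷ 194.3655 mL/hr = 0.4784644 hr

0.5 hours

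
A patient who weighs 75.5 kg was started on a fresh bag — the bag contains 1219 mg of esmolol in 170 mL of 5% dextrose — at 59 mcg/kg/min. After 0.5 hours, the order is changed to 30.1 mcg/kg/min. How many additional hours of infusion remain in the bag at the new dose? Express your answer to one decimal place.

8.0 hours

Initial rate:
Dose = 59 mcg/kg/min × 75.5 kg = 4454.5 mcg/min
4454.5 mcg/min × 60 min/hr = 267270 mcg/hr
Concentration = 1219 mg ÷ 170 mL = 7.170588 mg/mL = 7170.588 mcg/mL
Rate = 267270 mcg/hr ÷ 7170.588 mcg/mL = 37.27309 mL/hr
Volume infused so far = 37.27309 mL/hr × 0.5 hr = 18.63655 mL
Volume remaining = 170 − 18.63655 = 151.3635 mL
New rate:
Dose = 30.1 mcg/kg/min × 75.5 kg = 2272.55 mcg/min
2272.55 mcg/min × 60 min/hr = 136353 mcg/hr
Rate = 136353 mcg/hr ÷ 7170.588 mcg/mL = 19.01559 mL/hr
Time remaining = 151.3635 mL ÷ 19.01559 mL/hr = 7.959964 hr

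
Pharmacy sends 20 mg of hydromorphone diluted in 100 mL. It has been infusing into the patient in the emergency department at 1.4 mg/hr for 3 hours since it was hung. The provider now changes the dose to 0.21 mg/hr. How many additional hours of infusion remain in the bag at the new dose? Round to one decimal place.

Initial rate:
Concentration = 20 mg ÷ 100 mL = 0.2 mg/mL
Rate = 1.4 mg/hr ÷ 0.2 mg/mL = 7 mL/hr
Volume infused so far = 7 mL/hr × 3 hr = 21 mL
Volume remaining = 100 − 21 = 79 mL
New rate:
Rate = 0.21 mg/hr ÷ 0.2 mg/mL = 1.05 mL/hr
Time remaining = 79 mL ÷ 1.05 mL/hr = 75.2381 hr

75.2 hours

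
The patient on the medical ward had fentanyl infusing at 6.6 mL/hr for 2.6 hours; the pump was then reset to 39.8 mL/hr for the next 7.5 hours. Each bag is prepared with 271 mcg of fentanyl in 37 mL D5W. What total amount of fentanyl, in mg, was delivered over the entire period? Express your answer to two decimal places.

2.31 mg

Concentration = 271 mcg ÷ 37 mL = 7.324324 mcg/mL
Stage 1: 6.6 mL/hr × 2.6 hr = 17.16 mL → 17.16 mL × 7.324324 mcg/mL = 125.6854 mcg
Stage 2: 39.8 mL/hr × 7.5 hr = 298.5 mL → 298.5 mL × 7.324324 mcg/mL = 2186.311 mcg
Total = 125.6854 + 2186.311 = 2311.996 mcg = 2.311996 mg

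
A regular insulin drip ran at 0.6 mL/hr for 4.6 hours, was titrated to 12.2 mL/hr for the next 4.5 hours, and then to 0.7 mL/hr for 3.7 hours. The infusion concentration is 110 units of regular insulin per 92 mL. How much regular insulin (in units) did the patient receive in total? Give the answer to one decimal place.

Concentration = 110 units ÷ 92 mL = 1.195652 units/mL
Stage 1: 0.6 mL/hr × 4.6 hr = 2.76 mL → 2.76 mL × 1.195652 units/mL = 3.3 units
Stage 2: 12.2 mL/hr × 4.5 hr = 54.9 mL → 54.9 mL × 1.195652 units/mL = 65.6413 units
Stage 3: 0.7 mL/hr × 3.7 hr = 2.59 mL → 2.59 mL × 1.195652 units/mL = 3.096739 units
Total = 3.3 + 65.6413 + 3.096739 = 72.03804 units

72.0 units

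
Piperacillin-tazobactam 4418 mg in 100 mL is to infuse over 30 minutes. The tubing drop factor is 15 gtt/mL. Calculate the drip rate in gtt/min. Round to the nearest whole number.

50 gtt/min

100 mL ÷ (30 min) = 3.333333 mL/min
3.333333 mL/min × 15 gtt/mL = 50 gtt/min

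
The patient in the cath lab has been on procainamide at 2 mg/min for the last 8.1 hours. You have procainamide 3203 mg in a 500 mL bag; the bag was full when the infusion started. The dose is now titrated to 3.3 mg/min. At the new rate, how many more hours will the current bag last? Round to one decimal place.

11.3 hours

Initial rate:
2 mg/min × 60 min/hr = 120 mg/hr
Concentration = 3203 mg ÷ 500 mL = 6.406 mg/mL
Rate = 120 mg/hr ÷ 6.406 mg/mL = 18.73244 mL/hr
Volume infused so far = 18.73244 mL/hr × 8.1 hr = 151.7328 mL
Volume remaining = 500 − 151.7328 = 348.2672 mL
New rate:
3.3 mg/min × 60 min/hr = 198 mg/hr
Rate = 198 mg/hr ÷ 6.406 mg/mL = 30.90852 mL/hr
Time remaining = 348.2672 mL ÷ 30.90852 mL/hr = 11.26768 hr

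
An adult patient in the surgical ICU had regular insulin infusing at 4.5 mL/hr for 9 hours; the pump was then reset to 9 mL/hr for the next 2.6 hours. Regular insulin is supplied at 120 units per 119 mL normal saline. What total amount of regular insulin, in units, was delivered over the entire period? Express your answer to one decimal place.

Concentration = 120 units ÷ 119 mL = 1.008403 units/mL
Stage 1: 4.5 mL/hr × 9 hr = 40.5 mL → 40.5 mL × 1.008403 units/mL = 40.84034 units
Stage 2: 9 mL/hr × 2.6 hr = 23.4 mL → 23.4 mL × 1.008403 units/mL = 23.59664 units
Total = 40.84034 + 23.59664 = 64.43697 units

64.4 units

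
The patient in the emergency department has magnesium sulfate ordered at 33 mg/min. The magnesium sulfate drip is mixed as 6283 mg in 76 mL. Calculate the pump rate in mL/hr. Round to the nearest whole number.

24 mL/hr

33 mg/min × 60 min/hr = 1980 mg/hr
Concentration = 6283 mg ÷ 76 mL = 82.67105 mg/mL
Rate = 1980 mg/hr ÷ 82.67105 mg/mL = 23.95034 mL/hr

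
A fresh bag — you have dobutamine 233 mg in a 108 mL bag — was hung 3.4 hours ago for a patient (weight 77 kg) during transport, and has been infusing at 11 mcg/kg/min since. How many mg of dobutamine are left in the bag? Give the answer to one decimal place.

60.2 mg

Dose = 11 mcg/kg/min × 77 kg = 847 mcg/min
847 mcg/min × 60 min/hr = 50820 mcg/hr
Concentration = 233 mg ÷ 108 mL = 2.157407 mg/mL = 2157.407 mcg/mL
Rate = 50820 mcg/hr ÷ 2157.407 mcg/mL = 23.55605 mL/hr
Volume infused = 23.55605 mL/hr × 3.4 hr = 80.09058 mL
Volume remaining = 108 − 80.09058 = 27.90942 mL
Drug remaining = 27.90942 mL × 2157.407 mcg/mL = 60212 mcg = 60.212 mg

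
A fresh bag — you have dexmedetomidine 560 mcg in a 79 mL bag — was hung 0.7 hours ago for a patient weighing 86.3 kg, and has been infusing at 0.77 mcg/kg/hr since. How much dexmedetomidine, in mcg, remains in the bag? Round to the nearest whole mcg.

Dose = 0.77 mcg/kg/hr × 86.3 kg = 66.451 mcg/hr
Concentration = 560 mcg ÷ 79 mL = 7.088608 mcg/mL
Rate = 66.451 mcg/hr ÷ 7.088608 mcg/mL = 9.374337 mL/hr
Volume infused = 9.374337 mL/hr × 0.7 hr = 6.562036 mL
Volume remaining = 79 − 6.562036 = 72.43796 mL
Drug remaining = 72.43796 mL × 7.088608 mcg/mL = 513.4843 mcg

513 mcg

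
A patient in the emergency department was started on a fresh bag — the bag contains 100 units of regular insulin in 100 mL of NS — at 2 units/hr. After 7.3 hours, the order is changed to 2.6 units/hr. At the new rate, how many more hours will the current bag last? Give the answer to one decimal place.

32.8 hours

Initial rate:
Concentration = 100 units ÷ 100 mL = 1 units/mL
Rate = 2 units/hr ÷ 1 units/mL = 2 mL/hr
Volume infused so far = 2 mL/hr × 7.3 hr = 14.6 mL
Volume remaining = 100 − 14.6 = 85.4 mL
New rate:
Rate = 2.6 units/hr ÷ 1 units/mL = 2.6 mL/hr
Time remaining = 85.4 mL ÷ 2.6 mL/hr = 32.84615 hr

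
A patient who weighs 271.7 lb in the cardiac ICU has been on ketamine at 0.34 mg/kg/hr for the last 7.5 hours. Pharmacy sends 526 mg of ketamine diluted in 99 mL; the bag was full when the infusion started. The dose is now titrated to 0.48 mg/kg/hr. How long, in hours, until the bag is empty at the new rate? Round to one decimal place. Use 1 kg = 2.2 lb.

3.6 hours

Initial rate:
Weight = 271.7 lb ÷ 2.2 lb/kg = 123.5 kg
Dose = 0.34 mg/kg/hr × 123.5 kg = 41.99 mg/hr
Concentration = 526 mg ÷ 99 mL = 5.313131 mg/mL
Rate = 41.99 mg/hr ÷ 5.313131 mg/mL = 7.903061 mL/hr
Volume infused so far = 7.903061 mL/hr × 7.5 hr = 59.27296 mL
Volume remaining = 99 − 59.27296 = 39.72704 mL
New rate:
Dose = 0.48 mg/kg/hr × 123.5 kg = 59.28 mg/hr
Rate = 59.28 mg/hr ÷ 5.313131 mg/mL = 11.15726 mL/hr
Time remaining = 39.72704 mL ÷ 11.15726 mL/hr = 3.560644 hr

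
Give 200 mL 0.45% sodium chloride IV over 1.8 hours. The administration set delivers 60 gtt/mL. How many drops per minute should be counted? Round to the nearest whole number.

200 mL ÷ (1.8 hr × 60 = 108 min) = 1.851852 mL/min
1.851852 mL/min × 60 gtt/mL = 111.1111 gtt/min

111 gtt/min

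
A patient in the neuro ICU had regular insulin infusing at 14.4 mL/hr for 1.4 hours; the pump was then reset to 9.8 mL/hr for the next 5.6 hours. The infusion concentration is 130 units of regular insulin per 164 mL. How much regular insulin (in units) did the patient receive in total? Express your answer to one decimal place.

59.5 units

Concentration = 130 units ÷ 164 mL = 0.7926829 units/mL
Stage 1: 14.4 mL/hr × 1.4 hr = 20.16 mL → 20.16 mL × 0.7926829 units/mL = 15.98049 units
Stage 2: 9.8 mL/hr × 5.6 hr = 54.88 mL → 54.88 mL × 0.7926829 units/mL = 43.50244 units
Total = 15.98049 + 43.50244 = 59.48293 units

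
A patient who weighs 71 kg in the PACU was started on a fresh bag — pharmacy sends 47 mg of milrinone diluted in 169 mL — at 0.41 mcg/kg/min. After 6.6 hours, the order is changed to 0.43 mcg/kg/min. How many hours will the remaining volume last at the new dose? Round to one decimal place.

19.4 hours

Initial rate:
Dose = 0.41 mcg/kg/min × 71 kg = 29.11 mcg/min
29.11 mcg/min × 60 min/hr = 1746.6 mcg/hr
Concentration = 47 mg ÷ 169 mL = 0.2781065 mg/mL = 278.1065 mcg/mL
Rate = 1746.6 mcg/hr ÷ 278.1065 mcg/mL = 6.280328 mL/hr
Volume infused so far = 6.280328 mL/hr × 6.6 hr = 41.45016 mL
Volume remaining = 169 − 41.45016 = 127.5498 mL
New rate:
Dose = 0.43 mcg/kg/min × 71 kg = 30.53 mcg/min
30.53 mcg/min × 60 min/hr = 1831.8 mcg/hr
Rate = 1831.8 mcg/hr ÷ 278.1065 mcg/mL = 6.586685 mL/hr
Time remaining = 127.5498 mL ÷ 6.586685 mL/hr = 19.3648 hr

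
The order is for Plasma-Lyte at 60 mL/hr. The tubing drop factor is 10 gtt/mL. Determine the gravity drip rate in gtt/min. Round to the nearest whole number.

60 mL/hr ÷ 60 min/hr = 1 mL/min
1 mL/min × 10 gtt/mL = 10 gtt/min

10 gtt/min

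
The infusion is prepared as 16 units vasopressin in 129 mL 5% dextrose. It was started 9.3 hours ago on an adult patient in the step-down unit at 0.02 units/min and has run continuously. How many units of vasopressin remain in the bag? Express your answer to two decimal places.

4.84 units

0.02 units/min × 60 min/hr = 1.2 units/hr
Concentration = 16 units ÷ 129 mL = 0.124031 units/mL
Rate = 1.2 units/hr ÷ 0.124031 units/mL = 9.675 mL/hr
Volume infused = 9.675 mL/hr × 9.3 hr = 89.9775 mL
Volume remaining = 129 − 89.9775 = 39.0225 mL
Drug remaining = 39.0225 mL × 0.124031 units/mL = 4.84 units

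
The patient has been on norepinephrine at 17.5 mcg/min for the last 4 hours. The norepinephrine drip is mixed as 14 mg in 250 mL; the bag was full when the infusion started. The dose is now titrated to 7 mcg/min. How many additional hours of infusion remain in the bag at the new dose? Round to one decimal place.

Initial rate:
17.5 mcg/min × 60 min/hr = 1050 mcg/hr
Concentration = 14 mg ÷ 250 mL = 0.056 mg/mL = 56 mcg/mL
Rate = 1050 mcg/hr ÷ 56 mcg/mL = 18.75 mL/hr
Volume infused so far = 18.75 mL/hr × 4 hr = 75 mL
Volume remaining = 250 − 75 = 175 mL
New rate:
7 mcg/min × 60 min/hr = 420 mcg/hr
Rate = 420 mcg/hr ÷ 56 mcg/mL = 7.5 mL/hr
Time remaining = 175 mL ÷ 7.5 mL/hr = 23.33333 hr

23.3 hours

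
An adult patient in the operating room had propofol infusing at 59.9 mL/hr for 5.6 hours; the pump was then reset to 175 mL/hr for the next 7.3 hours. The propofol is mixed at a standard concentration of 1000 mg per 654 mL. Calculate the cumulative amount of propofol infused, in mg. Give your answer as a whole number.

Concentration = 1000 mg ÷ 654 mL = 1.529052 mg/mL
Stage 1: 59.9 mL/hr × 5.6 hr = 335.44 mL → 335.44 mL × 1.529052 mg/mL = 512.9052 mg
Stage 2: 175 mL/hr × 7.3 hr = 1277.5 mL → 1277.5 mL × 1.529052 mg/mL = 1953.364 mg
Total = 512.9052 + 1953.364 = 2466.269 mg

2466 mg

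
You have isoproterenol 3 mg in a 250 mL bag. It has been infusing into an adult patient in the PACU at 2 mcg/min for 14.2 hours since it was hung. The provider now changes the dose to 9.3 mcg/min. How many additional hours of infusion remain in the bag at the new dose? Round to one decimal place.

Initial rate:
2 mcg/min × 60 min/hr = 120 mcg/hr
Concentration = 3 mg ÷ 250 mL = 0.012 mg/mL = 12 mcg/mL
Rate = 120 mcg/hr ÷ 12 mcg/mL = 10 mL/hr
Volume infused so far = 10 mL/hr × 14.2 hr = 142 mL
Volume remaining = 250 − 142 = 108 mL
New rate:
9.3 mcg/min × 60 min/hr = 558 mcg/hr
Rate = 558 mcg/hr ÷ 12 mcg/mL = 46.5 mL/hr
Time remaining = 108 mL ÷ 46.5 mL/hr = 2.322581 hr

2.3 hours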